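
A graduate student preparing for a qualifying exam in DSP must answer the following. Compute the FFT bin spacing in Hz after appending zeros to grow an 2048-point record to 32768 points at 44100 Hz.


Frequency resolution after zero-padding:
N_padded = 2048 * 16 = 32768
df = fs / N_padded
   = 44100 / 32768
   = 1.3458 Hz

1.3458 Hz


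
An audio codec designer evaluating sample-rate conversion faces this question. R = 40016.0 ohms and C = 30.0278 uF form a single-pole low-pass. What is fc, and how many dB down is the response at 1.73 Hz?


Step 1 — cutoff frequency:
fc = 1 / (2*pi*R*C)
C = 30.0278 uF = 3.00278e-05 F
fc = 1 / (2*pi*40016.0*3.00278e-05)
   = 0.132453 Hz

Step 2 — magnitude at f = 1.73 Hz:
|H(f)| = 1 / sqrt(1 + (f/fc)^2)
f/fc = 1.73 / 0.132453 = 13.061237
|H| = 1 / sqrt(1 + 170.595912) = 0.076339
|H|_dB = 20*log10(0.076339) = -22.35 dB

fc = 0.132453 Hz; |H(1.73 Hz)| = -22.35 dB


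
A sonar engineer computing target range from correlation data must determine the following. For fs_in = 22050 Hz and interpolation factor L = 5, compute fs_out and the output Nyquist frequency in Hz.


Step 1 — output sample rate after interpolation by L:
fs_out = L * fs_in = 5 * 22050 = 110250 Hz

Step 2 — Nyquist frequency of the output stream:
f_Nyq = fs_out / 2 = 110250 / 2 = 55125.0 Hz

fs_out = 110250 Hz; f_Nyquist = 55125.0 Hz


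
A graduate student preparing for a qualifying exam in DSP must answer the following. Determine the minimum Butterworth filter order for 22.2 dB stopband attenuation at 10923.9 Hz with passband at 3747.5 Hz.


Butterworth filter order formula:
n = log10(10^(A/10) - 1) / (2 * log10(f_stop/f_pass))
10^(22.2/10) - 1 = 164.9587
f_stop/f_pass = 10923.9 / 3747.5 = 2.915
n = 2.3861 -> ceil = 3

3


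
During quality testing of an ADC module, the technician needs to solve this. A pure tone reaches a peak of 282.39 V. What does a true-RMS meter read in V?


RMS voltage for a sinusoidal waveform:
V_rms = V_peak / sqrt(2)
      = 282.39 / 1.414214
      = 199.68 V

199.68 V


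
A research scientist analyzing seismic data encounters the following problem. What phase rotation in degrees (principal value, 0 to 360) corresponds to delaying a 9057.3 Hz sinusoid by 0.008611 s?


Phase shift from frequency and time delay:
phi = 360 * f * t_delay
    = 360 * 9057.3 * 0.008611
    = 28077.27 degrees
    mod 360 = 357.27 degrees

357.27 degrees


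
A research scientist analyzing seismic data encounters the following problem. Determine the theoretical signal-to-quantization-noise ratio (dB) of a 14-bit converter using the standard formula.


Theoretical SNR for a full-scale sinusoid:
SNR = 6.02 * N + 1.76
    = 6.02 * 14 + 1.76
    = 84.28 + 1.76
    = 86.04 dB

86.04 dB


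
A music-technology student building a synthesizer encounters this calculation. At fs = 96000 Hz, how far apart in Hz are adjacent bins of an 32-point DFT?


DFT frequency resolution:
df = fs / N
   = 96000 / 32
   = 3000.0 Hz

3000.0 Hz


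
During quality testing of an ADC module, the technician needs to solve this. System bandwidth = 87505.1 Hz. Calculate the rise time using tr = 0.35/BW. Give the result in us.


Rise time from bandwidth relationship:
tr = 0.35 / BW
   = 0.35 / 87505.1
   = 3.999766871e-06 s
   = 3.9998 us

3.9998 us


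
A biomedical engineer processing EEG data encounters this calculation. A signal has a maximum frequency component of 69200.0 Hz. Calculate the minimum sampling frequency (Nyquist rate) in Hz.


The Nyquist rate is twice the maximum frequency component.
fs_min = 2 * fmax
      = 2 * 69200.0
      = 138400.0 Hz

138400.0


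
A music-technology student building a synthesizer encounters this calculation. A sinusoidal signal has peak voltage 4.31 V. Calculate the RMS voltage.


RMS voltage for a sinusoidal waveform:
V_rms = V_peak / sqrt(2)
      = 4.31 / 1.414214
      = 3.048 V

3.048 V


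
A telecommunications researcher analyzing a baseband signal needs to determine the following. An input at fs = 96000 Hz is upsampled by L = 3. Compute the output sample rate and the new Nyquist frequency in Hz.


Step 1 — output sample rate after interpolation by L:
fs_out = L * fs_in = 3 * 96000 = 288000 Hz

Step 2 — Nyquist frequency of the output stream:
f_Nyq = fs_out / 2 = 288000 / 2 = 144000.0 Hz

fs_out = 288000 Hz; f_Nyquist = 144000.0 Hz


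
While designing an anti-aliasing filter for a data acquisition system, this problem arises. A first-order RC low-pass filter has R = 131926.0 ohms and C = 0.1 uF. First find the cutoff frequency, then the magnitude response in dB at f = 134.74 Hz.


Step 1 — cutoff frequency:
fc = 1 / (2*pi*R*C)
C = 0.1 uF = 1e-07 F
fc = 1 / (2*pi*131926.0*1e-07)
   = 12.064 Hz

Step 2 — magnitude at f = 134.74 Hz:
|H(f)| = 1 / sqrt(1 + (f/fc)^2)
f/fc = 134.74 / 12.064 = 11.168767
|H| = 1 / sqrt(1 + 124.741356) = 0.0891787
|H|_dB = 20*log10(0.0891787) = -20.99 dB

fc = 12.064 Hz; |H(134.74 Hz)| = -20.99 dB


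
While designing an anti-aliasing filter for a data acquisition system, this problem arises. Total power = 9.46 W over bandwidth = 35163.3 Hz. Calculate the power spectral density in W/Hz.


Power spectral density:
PSD = P / BW
    = 9.46 / 35163.3
    = 0.00026903 W/Hz

0.00026903 W/Hz


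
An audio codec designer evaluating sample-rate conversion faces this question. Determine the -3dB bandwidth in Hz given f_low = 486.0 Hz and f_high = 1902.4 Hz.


Bandwidth is the difference of -3dB frequencies:
BW = f_high - f_low
   = 1902.4 - 486.0
   = 1416.4 Hz

1416.4 Hz


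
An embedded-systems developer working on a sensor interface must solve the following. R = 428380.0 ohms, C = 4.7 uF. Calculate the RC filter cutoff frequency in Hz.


Cutoff frequency of a first-order RC filter:
fc = 1 / (2 * pi * R * C)
C = 4.7 uF = 4.7e-06 F
fc = 1 / (2 * pi * 428380.0 * 4.7e-06)
   = 1 / 12.650477332881
   = 0.079048 Hz

0.079048 Hz


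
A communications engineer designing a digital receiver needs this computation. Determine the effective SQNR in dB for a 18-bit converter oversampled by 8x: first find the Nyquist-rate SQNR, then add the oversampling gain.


Step 1 — baseline SQNR at Nyquist:
SQNR_base = 6.02*N + 1.76
          = 6.02*18 + 1.76
          = 110.12 dB

Step 2 — oversampling processing gain:
G = 10*log10(OSR) = 10*log10(8) = 9.03 dB

Step 3 — total:
SQNR_total = 110.12 + 9.03 = 119.15 dB

Base SQNR = 110.12 dB; oversampled SQNR = 119.15 dB


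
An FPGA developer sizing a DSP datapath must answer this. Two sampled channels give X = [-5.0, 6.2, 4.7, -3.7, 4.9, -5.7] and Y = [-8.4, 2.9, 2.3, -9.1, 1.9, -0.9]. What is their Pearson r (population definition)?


Pearson correlation coefficient (population):
r = cov(X,Y) / (std(X) * std(Y))
Mean X = 0.2333, Mean Y = -1.8833
Cov(X,Y) = 20.256111
Std(X) = 5.089095, Std(Y) = 5.003471
r = 0.7955

0.7955


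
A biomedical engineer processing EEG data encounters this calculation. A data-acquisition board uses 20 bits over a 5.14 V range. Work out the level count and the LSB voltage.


Step 1 — number of quantization levels:
L = 2^N = 2^20 = 1048576

Step 2 — LSB step size:
delta = Vfs / L
      = 5.14 / 1048576
      = 4.9e-06 V

Levels = 1048576; step size = 4.9e-06 V


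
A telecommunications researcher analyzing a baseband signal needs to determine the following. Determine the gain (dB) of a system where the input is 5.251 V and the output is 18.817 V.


Voltage gain in dB:
G = 20 * log10(Vout / Vin)
  = 20 * log10(18.817 / 5.251)
  = 20 * log10(3.583508)
  = 20 * 0.554308
  = 11.09 dB

11.09 dB


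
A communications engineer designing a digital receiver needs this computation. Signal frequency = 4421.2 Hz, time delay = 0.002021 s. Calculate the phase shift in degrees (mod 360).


Phase shift from frequency and time delay:
phi = 360 * f * t_delay
    = 360 * 4421.2 * 0.002021
    = 3216.69 degrees
    mod 360 = 336.69 degrees

336.69 degrees


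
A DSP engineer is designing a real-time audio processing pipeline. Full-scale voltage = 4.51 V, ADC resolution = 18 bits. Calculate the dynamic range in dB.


Dynamic range from full-scale to LSB:
V_min = V_max / 2^bits = 4.51 / 2^18
DR = 20 * log10(V_max / V_min)
   = 20 * log10(2^18)
   = 20 * 18 * log10(2)
   = 108.37 dB

108.37 dB


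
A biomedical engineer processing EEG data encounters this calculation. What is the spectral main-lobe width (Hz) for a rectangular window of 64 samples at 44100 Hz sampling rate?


Main lobe width for a rectangular window:
Width = 2 * fs / N
      = 2 * 44100 / 64
      = 88200 / 64
      = 1378.125 Hz

1378.125 Hz


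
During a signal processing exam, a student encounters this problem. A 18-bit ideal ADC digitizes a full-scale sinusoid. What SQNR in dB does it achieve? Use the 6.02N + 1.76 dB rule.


Theoretical SNR for a full-scale sinusoid:
SNR = 6.02 * N + 1.76
    = 6.02 * 18 + 1.76
    = 108.36 + 1.76
    = 110.12 dB

110.12 dB


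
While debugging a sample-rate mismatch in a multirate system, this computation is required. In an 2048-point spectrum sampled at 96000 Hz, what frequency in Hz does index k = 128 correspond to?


Frequency of DFT bin k:
f_k = k * fs / N
    = 128 * 96000 / 2048
    = 12288000 / 2048
    = 6000.0 Hz

6000.0 Hz


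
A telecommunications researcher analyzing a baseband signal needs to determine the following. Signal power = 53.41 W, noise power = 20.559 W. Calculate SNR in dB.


SNR in decibels:
SNR = 10 * log10(Ps / Pn)
    = 10 * log10(53.41 / 20.559)
    = 10 * log10(2.5979)
    = 10 * 0.4146
    = 4.15 dB

4.15 dB


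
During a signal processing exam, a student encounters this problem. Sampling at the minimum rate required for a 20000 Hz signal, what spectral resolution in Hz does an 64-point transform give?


Step 1 — Nyquist sampling rate:
fs = 2 * fmax = 2 * 20000 = 40000 Hz

Step 2 — DFT bin spacing:
df = fs / N = 40000 / 64 = 625.0 Hz

625.0 Hz


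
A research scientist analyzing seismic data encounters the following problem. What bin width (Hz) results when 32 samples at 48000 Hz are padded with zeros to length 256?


Frequency resolution after zero-padding:
N_padded = 32 * 8 = 256
df = fs / N_padded
   = 48000 / 256
   = 187.5 Hz

187.5 Hz


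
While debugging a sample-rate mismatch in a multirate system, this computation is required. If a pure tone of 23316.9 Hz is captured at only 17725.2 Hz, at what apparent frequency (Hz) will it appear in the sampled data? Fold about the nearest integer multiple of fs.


Compute the nearest integer multiple of fs to the signal:
n = round(23316.9 / 17725.2) = 1
f_alias = |23316.9 - 1 * 17725.2|
        = |23316.9 - 17725.2|
        = 5591.7 Hz

5591.7


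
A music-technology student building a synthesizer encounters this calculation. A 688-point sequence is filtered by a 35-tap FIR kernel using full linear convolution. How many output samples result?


Linear convolution output length:
L = N + M - 1
  = 688 + 35 - 1
  = 722 samples

722


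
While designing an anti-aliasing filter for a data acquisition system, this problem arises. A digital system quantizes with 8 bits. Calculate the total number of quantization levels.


Number of quantization levels = 2^N
= 2^8
= 256

256


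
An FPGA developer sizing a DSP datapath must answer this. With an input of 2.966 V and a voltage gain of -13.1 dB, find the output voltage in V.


Output voltage from dB gain:
V_out = V_in * 10^(gain_dB / 20)
      = 2.966 * 10^(-13.1 / 20)
      = 2.966 * 0.221309
      = 0.6564 V

0.6564 V


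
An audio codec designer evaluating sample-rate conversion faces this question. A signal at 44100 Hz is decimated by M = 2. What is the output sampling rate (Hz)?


Decimation reduces the sample rate:
fs_out = fs_in / M
       = 44100 / 2
       = 22050.0 Hz

22050.0 Hz


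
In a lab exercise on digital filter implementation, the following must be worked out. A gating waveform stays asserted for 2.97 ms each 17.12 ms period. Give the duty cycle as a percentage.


Duty cycle as a percentage:
DC = (t_on / T) * 100
   = (2.97 / 17.12) * 100
   = 0.173481 * 100
   = 17.35 %

17.35 %


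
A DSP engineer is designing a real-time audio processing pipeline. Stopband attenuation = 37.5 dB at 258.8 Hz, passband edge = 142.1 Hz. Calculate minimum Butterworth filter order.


Butterworth filter order formula:
n = log10(10^(A/10) - 1) / (2 * log10(f_stop/f_pass))
10^(37.5/10) - 1 = 5622.4133
f_stop/f_pass = 258.8 / 142.1 = 1.8213
n = 7.2011 -> ceil = 8

8


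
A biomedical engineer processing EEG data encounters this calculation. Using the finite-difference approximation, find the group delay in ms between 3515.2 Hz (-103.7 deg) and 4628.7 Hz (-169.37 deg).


Group delay from phase difference:
tau = -d(phi)/d(omega)
d(phi) = -65.67 deg = -1.146158 rad
d(omega) = 2*pi*(4628.7 - 3515.2) = 6996.3268 rad/s
tau = -(-1.146158) / 6996.3268
    = 0.1638 ms

0.1638 ms


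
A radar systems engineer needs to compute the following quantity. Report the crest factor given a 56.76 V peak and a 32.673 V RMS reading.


Crest factor is the ratio of peak to RMS:
CF = V_peak / V_rms
   = 56.76 / 32.673
   = 1.7372

1.7372


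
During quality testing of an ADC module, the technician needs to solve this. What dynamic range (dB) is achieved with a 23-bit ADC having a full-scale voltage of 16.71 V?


Dynamic range from full-scale to LSB:
V_min = V_max / 2^bits = 16.71 / 2^23
DR = 20 * log10(V_max / V_min)
   = 20 * log10(2^23)
   = 20 * 23 * log10(2)
   = 138.47 dB

138.47 dB


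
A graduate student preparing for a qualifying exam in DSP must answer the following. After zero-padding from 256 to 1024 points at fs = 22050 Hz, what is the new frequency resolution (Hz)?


Frequency resolution after zero-padding:
N_padded = 256 * 4 = 1024
df = fs / N_padded
   = 22050 / 1024
   = 21.5332 Hz

21.5332 Hz


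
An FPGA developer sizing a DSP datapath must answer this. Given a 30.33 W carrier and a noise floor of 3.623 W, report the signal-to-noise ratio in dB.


SNR in decibels:
SNR = 10 * log10(Ps / Pn)
    = 10 * log10(30.33 / 3.623)
    = 10 * log10(8.3715)
    = 10 * 0.9228
    = 9.23 dB

9.23 dB


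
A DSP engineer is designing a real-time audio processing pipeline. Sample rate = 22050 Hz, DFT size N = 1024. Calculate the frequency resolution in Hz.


DFT frequency resolution:
df = fs / N
   = 22050 / 1024
   = 21.5332 Hz

21.5332 Hz


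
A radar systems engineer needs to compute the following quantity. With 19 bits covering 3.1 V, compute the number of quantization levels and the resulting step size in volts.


Step 1 — number of quantization levels:
L = 2^N = 2^19 = 524288

Step 2 — LSB step size:
delta = Vfs / L
      = 3.1 / 524288
      = 5.91e-06 V

Levels = 524288; step size = 5.91e-06 V


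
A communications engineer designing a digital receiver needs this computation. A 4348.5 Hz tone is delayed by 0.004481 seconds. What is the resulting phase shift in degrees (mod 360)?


Phase shift from frequency and time delay:
phi = 360 * f * t_delay
    = 360 * 4348.5 * 0.004481
    = 7014.83 degrees
    mod 360 = 174.83 degrees

174.83 degrees


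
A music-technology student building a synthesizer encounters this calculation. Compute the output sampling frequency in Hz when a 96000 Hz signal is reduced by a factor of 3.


Decimation reduces the sample rate:
fs_out = fs_in / M
       = 96000 / 3
       = 32000.0 Hz

32000.0 Hz


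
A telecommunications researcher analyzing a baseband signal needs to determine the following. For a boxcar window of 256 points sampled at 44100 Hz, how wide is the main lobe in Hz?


Main lobe width for a rectangular window:
Width = 2 * fs / N
      = 2 * 44100 / 256
      = 88200 / 256
      = 344.531 Hz

344.531 Hz


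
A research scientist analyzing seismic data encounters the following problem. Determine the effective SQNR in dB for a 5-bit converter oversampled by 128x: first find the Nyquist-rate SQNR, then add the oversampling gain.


Step 1 — baseline SQNR at Nyquist:
SQNR_base = 6.02*N + 1.76
          = 6.02*5 + 1.76
          = 31.86 dB

Step 2 — oversampling processing gain:
G = 10*log10(OSR) = 10*log10(128) = 21.07 dB

Step 3 — total:
SQNR_total = 31.86 + 21.07 = 52.93 dB

Base SQNR = 31.86 dB; oversampled SQNR = 52.93 dB


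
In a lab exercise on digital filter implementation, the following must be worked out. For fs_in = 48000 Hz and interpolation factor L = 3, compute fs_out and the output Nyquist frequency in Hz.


Step 1 — output sample rate after interpolation by L:
fs_out = L * fs_in = 3 * 48000 = 144000 Hz

Step 2 — Nyquist frequency of the output stream:
f_Nyq = fs_out / 2 = 144000 / 2 = 72000.0 Hz

fs_out = 144000 Hz; f_Nyquist = 72000.0 Hz


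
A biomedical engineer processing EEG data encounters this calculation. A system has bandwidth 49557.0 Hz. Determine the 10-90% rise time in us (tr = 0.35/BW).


Rise time from bandwidth relationship:
tr = 0.35 / BW
   = 0.35 / 49557.0
   = 7.062574409e-06 s
   = 7.0626 us

7.0626 us


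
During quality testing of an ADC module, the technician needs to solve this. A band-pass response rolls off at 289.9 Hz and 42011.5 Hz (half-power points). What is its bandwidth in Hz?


Bandwidth is the difference of -3dB frequencies:
BW = f_high - f_low
   = 42011.5 - 289.9
   = 41721.6 Hz

41721.6 Hz


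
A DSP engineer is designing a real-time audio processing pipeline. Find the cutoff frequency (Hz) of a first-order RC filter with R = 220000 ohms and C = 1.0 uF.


Cutoff frequency of a first-order RC filter:
fc = 1 / (2 * pi * R * C)
C = 1.0 uF = 1e-06 F
fc = 1 / (2 * pi * 220000 * 1e-06)
   = 1 / 1.3823007675795
   = 0.723432 Hz

0.723432 Hz


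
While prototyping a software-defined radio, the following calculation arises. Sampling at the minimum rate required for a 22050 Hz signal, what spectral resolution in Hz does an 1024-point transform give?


Step 1 — Nyquist sampling rate:
fs = 2 * fmax = 2 * 22050 = 44100 Hz

Step 2 — DFT bin spacing:
df = fs / N = 44100 / 1024 = 43.0664 Hz

43.0664 Hz


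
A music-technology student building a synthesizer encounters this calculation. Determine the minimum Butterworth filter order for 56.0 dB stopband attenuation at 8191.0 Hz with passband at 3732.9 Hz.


Butterworth filter order formula:
n = log10(10^(A/10) - 1) / (2 * log10(f_stop/f_pass))
10^(56.0/10) - 1 = 398106.1706
f_stop/f_pass = 8191.0 / 3732.9 = 2.1943
n = 8.2042 -> ceil = 9

9


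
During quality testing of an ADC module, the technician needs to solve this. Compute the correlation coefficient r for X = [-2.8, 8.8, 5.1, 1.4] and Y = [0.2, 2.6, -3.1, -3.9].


Pearson correlation coefficient (population):
r = cov(X,Y) / (std(X) * std(Y))
Mean X = 3.125, Mean Y = -1.05
Cov(X,Y) = 3.54375
Std(X) = 4.306608, Std(Y) = 2.60816
r = 0.3155

0.3155


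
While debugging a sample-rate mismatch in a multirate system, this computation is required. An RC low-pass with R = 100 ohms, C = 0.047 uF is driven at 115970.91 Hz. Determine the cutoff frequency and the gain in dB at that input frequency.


Step 1 — cutoff frequency:
fc = 1 / (2*pi*R*C)
C = 0.047 uF = 4.7e-08 F
fc = 1 / (2*pi*100*4.7e-08)
   = 33862.754 Hz

Step 2 — magnitude at f = 115970.91 Hz:
|H(f)| = 1 / sqrt(1 + (f/fc)^2)
f/fc = 115970.91 / 33862.754 = 3.424734
|H| = 1 / sqrt(1 + 11.728803) = 0.2802891
|H|_dB = 20*log10(0.2802891) = -11.05 dB

fc = 33862.754 Hz; |H(115970.91 Hz)| = -11.05 dB


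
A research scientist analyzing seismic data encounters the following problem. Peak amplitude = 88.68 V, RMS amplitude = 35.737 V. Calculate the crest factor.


Crest factor is the ratio of peak to RMS:
CF = V_peak / V_rms
   = 88.68 / 35.737
   = 2.4815

2.4815


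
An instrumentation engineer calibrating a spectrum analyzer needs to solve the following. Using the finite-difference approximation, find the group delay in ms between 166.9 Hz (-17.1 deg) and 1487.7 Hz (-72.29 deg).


Group delay from phase difference:
tau = -d(phi)/d(omega)
d(phi) = -55.19 deg = -0.963247 rad
d(omega) = 2*pi*(1487.7 - 166.9) = 8298.8312 rad/s
tau = -(-0.963247) / 8298.8312
    = 0.1161 ms

0.1161 ms


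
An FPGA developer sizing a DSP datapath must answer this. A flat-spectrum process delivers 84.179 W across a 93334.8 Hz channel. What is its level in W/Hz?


Power spectral density:
PSD = P / BW
    = 84.179 / 93334.8
    = 0.0009019 W/Hz

0.0009019 W/Hz


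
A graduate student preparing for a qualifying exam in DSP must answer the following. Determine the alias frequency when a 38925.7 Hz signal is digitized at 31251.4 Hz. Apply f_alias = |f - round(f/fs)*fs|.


Compute the nearest integer multiple of fs to the signal:
n = round(38925.7 / 31251.4) = 1
f_alias = |38925.7 - 1 * 31251.4|
        = |38925.7 - 31251.4|
        = 7674.3 Hz

7674.3


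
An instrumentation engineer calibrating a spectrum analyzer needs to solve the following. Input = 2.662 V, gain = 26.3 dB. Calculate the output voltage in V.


Output voltage from dB gain:
V_out = V_in * 10^(gain_dB / 20)
      = 2.662 * 10^(26.3 / 20)
      = 2.662 * 20.653802
      = 54.9804 V

54.9804 V


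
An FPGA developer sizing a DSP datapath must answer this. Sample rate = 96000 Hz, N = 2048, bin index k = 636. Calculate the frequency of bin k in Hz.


Frequency of DFT bin k:
f_k = k * fs / N
    = 636 * 96000 / 2048
    = 61056000 / 2048
    = 29812.5 Hz

29812.5 Hz


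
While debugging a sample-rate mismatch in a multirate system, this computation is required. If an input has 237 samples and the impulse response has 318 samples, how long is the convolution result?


Linear convolution output length:
L = N + M - 1
  = 237 + 318 - 1
  = 554 samples

554


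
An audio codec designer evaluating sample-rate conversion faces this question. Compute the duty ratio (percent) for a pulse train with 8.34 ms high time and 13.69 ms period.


Duty cycle as a percentage:
DC = (t_on / T) * 100
   = (8.34 / 13.69) * 100
   = 0.609204 * 100
   = 60.92 %

60.92 %


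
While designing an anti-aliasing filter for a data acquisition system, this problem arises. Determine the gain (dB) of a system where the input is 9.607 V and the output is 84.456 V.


Voltage gain in dB:
G = 20 * log10(Vout / Vin)
  = 20 * log10(84.456 / 9.607)
  = 20 * log10(8.79109)
  = 20 * 0.944043
  = 18.88 dB

18.88 dB


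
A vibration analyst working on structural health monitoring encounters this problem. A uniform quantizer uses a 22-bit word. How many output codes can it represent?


Number of quantization levels = 2^N
= 2^22
= 4194304

4194304


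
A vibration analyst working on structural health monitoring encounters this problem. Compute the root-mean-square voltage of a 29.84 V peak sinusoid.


RMS voltage for a sinusoidal waveform:
V_rms = V_peak / sqrt(2)
      = 29.84 / 1.414214
      = 21.1 V

21.1 V


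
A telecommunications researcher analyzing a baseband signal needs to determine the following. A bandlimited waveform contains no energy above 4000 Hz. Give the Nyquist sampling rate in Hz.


The Nyquist rate is twice the maximum frequency component.
fs_min = 2 * fmax
      = 2 * 4000
      = 8000 Hz

8000


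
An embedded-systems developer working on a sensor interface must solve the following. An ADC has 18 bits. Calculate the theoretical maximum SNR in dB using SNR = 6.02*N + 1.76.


Theoretical SNR for a full-scale sinusoid:
SNR = 6.02 * N + 1.76
    = 6.02 * 18 + 1.76
    = 108.36 + 1.76
    = 110.12 dB

110.12 dB


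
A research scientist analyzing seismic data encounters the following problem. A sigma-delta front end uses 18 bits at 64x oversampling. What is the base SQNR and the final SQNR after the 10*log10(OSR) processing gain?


Step 1 — baseline SQNR at Nyquist:
SQNR_base = 6.02*N + 1.76
          = 6.02*18 + 1.76
          = 110.12 dB

Step 2 — oversampling processing gain:
G = 10*log10(OSR) = 10*log10(64) = 18.06 dB

Step 3 — total:
SQNR_total = 110.12 + 18.06 = 128.18 dB

Base SQNR = 110.12 dB; oversampled SQNR = 128.18 dB


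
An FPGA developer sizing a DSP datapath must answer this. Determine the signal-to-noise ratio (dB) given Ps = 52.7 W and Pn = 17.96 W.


SNR in decibels:
SNR = 10 * log10(Ps / Pn)
    = 10 * log10(52.7 / 17.96)
    = 10 * log10(2.9343)
    = 10 * 0.4675
    = 4.68 dB

4.68 dB


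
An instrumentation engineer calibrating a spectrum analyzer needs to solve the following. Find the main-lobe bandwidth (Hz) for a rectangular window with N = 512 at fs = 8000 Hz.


Main lobe width for a rectangular window:
Width = 2 * fs / N
      = 2 * 8000 / 512
      = 16000 / 512
      = 31.25 Hz

31.25 Hz


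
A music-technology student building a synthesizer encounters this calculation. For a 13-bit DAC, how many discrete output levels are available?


Number of quantization levels = 2^N
= 2^13
= 8192

8192


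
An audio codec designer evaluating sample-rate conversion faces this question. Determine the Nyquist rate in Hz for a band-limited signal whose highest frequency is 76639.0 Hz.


The Nyquist rate is twice the maximum frequency component.
fs_min = 2 * fmax
      = 2 * 76639.0
      = 153278.0 Hz

153278.0


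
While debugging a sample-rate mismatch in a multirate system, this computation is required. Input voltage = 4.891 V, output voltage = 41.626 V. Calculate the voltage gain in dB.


Voltage gain in dB:
G = 20 * log10(Vout / Vin)
  = 20 * log10(41.626 / 4.891)
  = 20 * log10(8.510734)
  = 20 * 0.929967
  = 18.6 dB

18.6 dB


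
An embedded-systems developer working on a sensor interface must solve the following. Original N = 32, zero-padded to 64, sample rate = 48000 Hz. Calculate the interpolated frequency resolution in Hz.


Frequency resolution after zero-padding:
N_padded = 32 * 2 = 64
df = fs / N_padded
   = 48000 / 64
   = 750.0 Hz

750.0 Hz


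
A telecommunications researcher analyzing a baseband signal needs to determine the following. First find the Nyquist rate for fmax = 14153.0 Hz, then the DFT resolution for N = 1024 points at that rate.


Step 1 — Nyquist sampling rate:
fs = 2 * fmax = 2 * 14153.0 = 28306.0 Hz

Step 2 — DFT bin spacing:
df = fs / N = 28306.0 / 1024 = 27.6426 Hz

27.6426 Hz


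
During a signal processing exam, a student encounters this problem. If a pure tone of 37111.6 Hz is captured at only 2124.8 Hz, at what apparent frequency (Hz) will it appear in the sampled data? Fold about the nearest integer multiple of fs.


Compute the nearest integer multiple of fs to the signal:
n = round(37111.6 / 2124.8) = 17
f_alias = |37111.6 - 17 * 2124.8|
        = |37111.6 - 36121.6|
        = 990.0 Hz

990.0


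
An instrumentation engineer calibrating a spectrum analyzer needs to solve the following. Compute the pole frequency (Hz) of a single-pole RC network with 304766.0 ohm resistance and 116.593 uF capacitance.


Cutoff frequency of a first-order RC filter:
fc = 1 / (2 * pi * R * C)
C = 116.593 uF = 0.000116593 F
fc = 1 / (2 * pi * 304766.0 * 0.000116593)
   = 1 / 223.26408182926
   = 0.004479 Hz

0.004479 Hz


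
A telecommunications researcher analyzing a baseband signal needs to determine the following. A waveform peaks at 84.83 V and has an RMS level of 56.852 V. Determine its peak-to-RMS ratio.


Crest factor is the ratio of peak to RMS:
CF = V_peak / V_rms
   = 84.83 / 56.852
   = 1.4921

1.4921


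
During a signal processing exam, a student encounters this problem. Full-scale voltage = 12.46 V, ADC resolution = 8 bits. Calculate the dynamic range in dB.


Dynamic range from full-scale to LSB:
V_min = V_max / 2^bits = 12.46 / 2^8
DR = 20 * log10(V_max / V_min)
   = 20 * log10(2^8)
   = 20 * 8 * log10(2)
   = 48.16 dB

48.16 dB


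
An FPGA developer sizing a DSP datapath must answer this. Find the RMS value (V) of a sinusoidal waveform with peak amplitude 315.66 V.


RMS voltage for a sinusoidal waveform:
V_rms = V_peak / sqrt(2)
      = 315.66 / 1.414214
      = 223.205 V

223.205 V


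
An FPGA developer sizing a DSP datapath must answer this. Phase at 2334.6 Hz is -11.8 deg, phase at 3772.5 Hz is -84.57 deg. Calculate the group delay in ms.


Group delay from phase difference:
tau = -d(phi)/d(omega)
d(phi) = -72.77 deg = -1.270076 rad
d(omega) = 2*pi*(3772.5 - 2334.6) = 9034.5922 rad/s
tau = -(-1.270076) / 9034.5922
    = 0.1406 ms

0.1406 ms


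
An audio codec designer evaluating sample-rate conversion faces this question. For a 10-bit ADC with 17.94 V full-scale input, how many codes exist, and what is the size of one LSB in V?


Step 1 — number of quantization levels:
L = 2^N = 2^10 = 1024

Step 2 — LSB step size:
delta = Vfs / L
      = 17.94 / 1024
      = 0.01751953 V

Levels = 1024; step size = 0.01751953 V


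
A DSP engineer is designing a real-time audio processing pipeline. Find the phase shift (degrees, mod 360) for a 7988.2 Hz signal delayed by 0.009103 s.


Phase shift from frequency and time delay:
phi = 360 * f * t_delay
    = 360 * 7988.2 * 0.009103
    = 26177.97 degrees
    mod 360 = 257.97 degrees

257.97 degrees


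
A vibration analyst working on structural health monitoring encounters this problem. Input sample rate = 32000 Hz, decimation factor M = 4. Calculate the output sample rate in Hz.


Decimation reduces the sample rate:
fs_out = fs_in / M
       = 32000 / 4
       = 8000.0 Hz

8000.0 Hz


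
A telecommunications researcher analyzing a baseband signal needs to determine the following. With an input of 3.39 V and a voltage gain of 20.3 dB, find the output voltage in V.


Output voltage from dB gain:
V_out = V_in * 10^(gain_dB / 20)
      = 3.39 * 10^(20.3 / 20)
      = 3.39 * 10.351422
      = 35.0913 V

35.0913 V


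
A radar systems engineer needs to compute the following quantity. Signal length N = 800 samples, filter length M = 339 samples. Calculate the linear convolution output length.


Linear convolution output length:
L = N + M - 1
  = 800 + 339 - 1
  = 1138 samples

1138


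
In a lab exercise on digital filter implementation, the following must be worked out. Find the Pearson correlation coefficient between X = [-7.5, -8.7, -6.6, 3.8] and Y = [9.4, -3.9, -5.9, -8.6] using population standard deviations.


Pearson correlation coefficient (population):
r = cov(X,Y) / (std(X) * std(Y))
Mean X = -4.75, Mean Y = -2.25
Cov(X,Y) = -18.265
Std(X) = 4.992244, Std(Y) = 6.929827
r = -0.528

-0.528


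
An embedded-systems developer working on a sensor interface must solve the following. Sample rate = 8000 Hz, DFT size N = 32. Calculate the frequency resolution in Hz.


DFT frequency resolution:
df = fs / N
   = 8000 / 32
   = 250.0 Hz

250.0 Hz


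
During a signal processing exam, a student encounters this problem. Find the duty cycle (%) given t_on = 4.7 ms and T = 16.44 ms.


Duty cycle as a percentage:
DC = (t_on / T) * 100
   = (4.7 / 16.44) * 100
   = 0.285888 * 100
   = 28.59 %

28.59 %


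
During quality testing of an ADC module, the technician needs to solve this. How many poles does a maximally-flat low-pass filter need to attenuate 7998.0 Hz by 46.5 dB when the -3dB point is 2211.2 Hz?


Butterworth filter order formula:
n = log10(10^(A/10) - 1) / (2 * log10(f_stop/f_pass))
10^(46.5/10) - 1 = 44667.3592
f_stop/f_pass = 7998.0 / 2211.2 = 3.617
n = 4.164 -> ceil = 5

5


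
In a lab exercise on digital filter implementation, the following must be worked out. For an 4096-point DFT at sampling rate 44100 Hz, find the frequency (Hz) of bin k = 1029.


Frequency of DFT bin k:
f_k = k * fs / N
    = 1029 * 44100 / 4096
    = 45378900 / 4096
    = 11078.833 Hz

11078.833 Hz


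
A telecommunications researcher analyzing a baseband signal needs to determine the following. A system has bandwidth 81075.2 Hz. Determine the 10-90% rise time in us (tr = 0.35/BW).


Rise time from bandwidth relationship:
tr = 0.35 / BW
   = 0.35 / 81075.2
   = 4.316979792e-06 s
   = 4.317 us

4.317 us


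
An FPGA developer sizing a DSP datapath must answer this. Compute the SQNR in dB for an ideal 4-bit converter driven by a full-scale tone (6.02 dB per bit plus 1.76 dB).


Theoretical SNR for a full-scale sinusoid:
SNR = 6.02 * N + 1.76
    = 6.02 * 4 + 1.76
    = 24.08 + 1.76
    = 25.84 dB

25.84 dB


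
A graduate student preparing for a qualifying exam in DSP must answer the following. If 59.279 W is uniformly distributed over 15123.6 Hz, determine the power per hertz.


Power spectral density:
PSD = P / BW
    = 59.279 / 15123.6
    = 0.00391964 W/Hz

0.00391964 W/Hz


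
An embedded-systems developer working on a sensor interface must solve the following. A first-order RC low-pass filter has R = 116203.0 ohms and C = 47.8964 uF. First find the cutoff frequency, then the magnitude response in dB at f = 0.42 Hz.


Step 1 — cutoff frequency:
fc = 1 / (2*pi*R*C)
C = 47.8964 uF = 4.78964e-05 F
fc = 1 / (2*pi*116203.0*4.78964e-05)
   = 0.0285956 Hz

Step 2 — magnitude at f = 0.42 Hz:
|H(f)| = 1 / sqrt(1 + (f/fc)^2)
f/fc = 0.42 / 0.0285956 = 14.687574
|H| = 1 / sqrt(1 + 215.72483) = 0.0679275
|H|_dB = 20*log10(0.0679275) = -23.36 dB

fc = 0.0285956 Hz; |H(0.42 Hz)| = -23.36 dB


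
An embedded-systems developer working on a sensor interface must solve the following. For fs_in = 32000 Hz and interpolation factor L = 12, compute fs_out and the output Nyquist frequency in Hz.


Step 1 — output sample rate after interpolation by L:
fs_out = L * fs_in = 12 * 32000 = 384000 Hz

Step 2 — Nyquist frequency of the output stream:
f_Nyq = fs_out / 2 = 384000 / 2 = 192000.0 Hz

fs_out = 384000 Hz; f_Nyquist = 192000.0 Hz


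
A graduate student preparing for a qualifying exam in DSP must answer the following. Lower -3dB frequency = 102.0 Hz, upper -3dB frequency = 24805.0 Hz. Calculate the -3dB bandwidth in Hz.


Bandwidth is the difference of -3dB frequencies:
BW = f_high - f_low
   = 24805.0 - 102.0
   = 24703.0 Hz

24703.0 Hz


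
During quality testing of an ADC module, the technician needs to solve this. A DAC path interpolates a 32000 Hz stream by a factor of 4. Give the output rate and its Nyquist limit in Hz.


Step 1 — output sample rate after interpolation by L:
fs_out = L * fs_in = 4 * 32000 = 128000 Hz

Step 2 — Nyquist frequency of the output stream:
f_Nyq = fs_out / 2 = 128000 / 2 = 64000.0 Hz

fs_out = 128000 Hz; f_Nyquist = 64000.0 Hz


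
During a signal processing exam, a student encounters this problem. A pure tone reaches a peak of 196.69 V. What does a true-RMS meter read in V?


RMS voltage for a sinusoidal waveform:
V_rms = V_peak / sqrt(2)
      = 196.69 / 1.414214
      = 139.081 V

139.081 V


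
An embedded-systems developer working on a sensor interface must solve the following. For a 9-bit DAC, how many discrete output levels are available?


Number of quantization levels = 2^N
= 2^9
= 512

512


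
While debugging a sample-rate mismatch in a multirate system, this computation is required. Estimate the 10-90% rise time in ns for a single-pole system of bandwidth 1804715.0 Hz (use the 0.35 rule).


Rise time from bandwidth relationship:
tr = 0.35 / BW
   = 0.35 / 1804715.0
   = 1.939364387e-07 s
   = 193.9364 ns

193.9364 ns


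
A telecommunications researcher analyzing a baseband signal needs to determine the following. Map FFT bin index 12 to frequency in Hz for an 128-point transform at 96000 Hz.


Frequency of DFT bin k:
f_k = k * fs / N
    = 12 * 96000 / 128
    = 1152000 / 128
    = 9000.0 Hz

9000.0 Hz


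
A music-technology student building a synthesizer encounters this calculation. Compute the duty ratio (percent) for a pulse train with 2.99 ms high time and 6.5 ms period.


Duty cycle as a percentage:
DC = (t_on / T) * 100
   = (2.99 / 6.5) * 100
   = 0.46 * 100
   = 46.0 %

46.0 %


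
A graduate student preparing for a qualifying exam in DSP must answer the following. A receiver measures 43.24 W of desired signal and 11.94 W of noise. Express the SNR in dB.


SNR in decibels:
SNR = 10 * log10(Ps / Pn)
    = 10 * log10(43.24 / 11.94)
    = 10 * log10(3.6214)
    = 10 * 0.5589
    = 5.59 dB

5.59 dB


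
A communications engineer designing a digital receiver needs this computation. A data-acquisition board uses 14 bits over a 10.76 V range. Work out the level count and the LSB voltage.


Step 1 — number of quantization levels:
L = 2^N = 2^14 = 16384

Step 2 — LSB step size:
delta = Vfs / L
      = 10.76 / 16384
      = 0.00065674 V

Levels = 16384; step size = 0.00065674 V


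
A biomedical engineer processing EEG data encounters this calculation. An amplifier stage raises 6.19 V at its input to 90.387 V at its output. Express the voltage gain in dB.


Voltage gain in dB:
G = 20 * log10(Vout / Vin)
  = 20 * log10(90.387 / 6.19)
  = 20 * log10(14.6021)
  = 20 * 1.164415
  = 23.29 dB

23.29 dB


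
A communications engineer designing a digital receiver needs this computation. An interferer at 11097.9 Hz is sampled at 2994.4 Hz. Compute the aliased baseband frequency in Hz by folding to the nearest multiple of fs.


Compute the nearest integer multiple of fs to the signal:
n = round(11097.9 / 2994.4) = 4
f_alias = |11097.9 - 4 * 2994.4|
        = |11097.9 - 11977.6|
        = 879.7 Hz

879.7


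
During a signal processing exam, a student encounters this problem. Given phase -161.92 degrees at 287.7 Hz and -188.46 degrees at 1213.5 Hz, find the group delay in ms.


Group delay from phase difference:
tau = -d(phi)/d(omega)
d(phi) = -26.54 deg = -0.46321 rad
d(omega) = 2*pi*(1213.5 - 287.7) = 5816.973 rad/s
tau = -(-0.46321) / 5816.973
    = 0.0796 ms

0.0796 ms


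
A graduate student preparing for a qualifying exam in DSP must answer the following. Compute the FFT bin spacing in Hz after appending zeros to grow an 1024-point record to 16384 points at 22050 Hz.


Frequency resolution after zero-padding:
N_padded = 1024 * 16 = 16384
df = fs / N_padded
   = 22050 / 16384
   = 1.3458 Hz

1.3458 Hz


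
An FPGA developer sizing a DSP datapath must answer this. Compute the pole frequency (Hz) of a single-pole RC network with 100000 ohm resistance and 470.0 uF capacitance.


Cutoff frequency of a first-order RC filter:
fc = 1 / (2 * pi * R * C)
C = 470.0 uF = 0.00047 F
fc = 1 / (2 * pi * 100000 * 0.00047)
   = 1 / 295.30970943744
   = 0.003386 Hz

0.003386 Hz


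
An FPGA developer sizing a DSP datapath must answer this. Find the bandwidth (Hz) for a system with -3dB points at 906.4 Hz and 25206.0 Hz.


Bandwidth is the difference of -3dB frequencies:
BW = f_high - f_low
   = 25206.0 - 906.4
   = 24299.6 Hz

24299.6 Hz


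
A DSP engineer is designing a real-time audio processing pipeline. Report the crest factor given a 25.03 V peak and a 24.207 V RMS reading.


Crest factor is the ratio of peak to RMS:
CF = V_peak / V_rms
   = 25.03 / 24.207
   = 1.034

1.034


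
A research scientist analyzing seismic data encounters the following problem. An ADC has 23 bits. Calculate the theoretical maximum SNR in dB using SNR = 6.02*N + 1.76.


Theoretical SNR for a full-scale sinusoid:
SNR = 6.02 * N + 1.76
    = 6.02 * 23 + 1.76
    = 138.46 + 1.76
    = 140.22 dB

140.22 dB


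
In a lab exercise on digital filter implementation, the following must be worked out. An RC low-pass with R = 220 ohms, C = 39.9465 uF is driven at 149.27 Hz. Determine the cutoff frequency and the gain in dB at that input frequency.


Step 1 — cutoff frequency:
fc = 1 / (2*pi*R*C)
C = 39.9465 uF = 3.99465e-05 F
fc = 1 / (2*pi*220*3.99465e-05)
   = 18.11 Hz

Step 2 — magnitude at f = 149.27 Hz:
|H(f)| = 1 / sqrt(1 + (f/fc)^2)
f/fc = 149.27 / 18.11 = 8.242408
|H| = 1 / sqrt(1 + 67.93729) = 0.1204406
|H|_dB = 20*log10(0.1204406) = -18.38 dB

fc = 18.11 Hz; |H(149.27 Hz)| = -18.38 dB


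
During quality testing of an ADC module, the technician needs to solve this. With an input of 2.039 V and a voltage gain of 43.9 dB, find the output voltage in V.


Output voltage from dB gain:
V_out = V_in * 10^(gain_dB / 20)
      = 2.039 * 10^(43.9 / 20)
      = 2.039 * 156.675107
      = 319.4605 V

319.4605 V
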